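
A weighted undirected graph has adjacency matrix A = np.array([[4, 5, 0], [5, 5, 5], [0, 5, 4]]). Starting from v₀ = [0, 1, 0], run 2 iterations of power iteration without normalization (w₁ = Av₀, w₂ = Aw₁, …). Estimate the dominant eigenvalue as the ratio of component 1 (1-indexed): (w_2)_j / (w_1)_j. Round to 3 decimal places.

w1 = Av₀ = (4·0 + 5·1 + 0·0; 5·0 + 5·1 + 5·0; 0·0 + 5·1 + 4·0) = (5, 5, 5)
w2 = Aw1 = (4·5 + 5·5 + 0·5; 5·5 + 5·5 + 5·5; 0·5 + 5·5 + 4·5) = (45, 75, 45)
Ratio at component: 45 / 5 = 9.000

λ ≈ 9.000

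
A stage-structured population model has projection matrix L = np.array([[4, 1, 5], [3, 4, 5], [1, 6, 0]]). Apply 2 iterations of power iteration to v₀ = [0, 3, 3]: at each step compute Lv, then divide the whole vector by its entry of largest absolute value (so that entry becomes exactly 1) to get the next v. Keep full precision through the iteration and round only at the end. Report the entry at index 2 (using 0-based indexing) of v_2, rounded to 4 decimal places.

Lv0 = (18.00000, 27.00000, 18.00000); divide by 27.00000 → v1 = (0.66667, 1.00000, 0.66667)
Lv1 = (7.00000, 9.33333, 6.66667); divide by 9.33333 → v2 = (0.75000, 1.00000, 0.71429)
Requested entry of v2: 180/252 = 0.7143

0.7143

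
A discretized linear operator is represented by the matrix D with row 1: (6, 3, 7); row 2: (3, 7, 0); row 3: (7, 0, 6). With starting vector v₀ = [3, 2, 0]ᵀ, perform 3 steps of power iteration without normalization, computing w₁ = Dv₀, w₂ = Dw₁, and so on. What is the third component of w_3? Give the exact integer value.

4284

w1 = Dv₀ = (6·3 + 3·2 + 7·0; 3·3 + 7·2 + 0·0; 7·3 + 0·2 + 6·0) = (24, 23, 21)
w2 = Dw1 = (6·24 + 3·23 + 7·21; 3·24 + 7·23 + 0·21; 7·24 + 0·23 + 6·21) = (360, 233, 294)
w3 = Dw2 = (4917, 2711, 4284)
The requested component of w3 is 4284.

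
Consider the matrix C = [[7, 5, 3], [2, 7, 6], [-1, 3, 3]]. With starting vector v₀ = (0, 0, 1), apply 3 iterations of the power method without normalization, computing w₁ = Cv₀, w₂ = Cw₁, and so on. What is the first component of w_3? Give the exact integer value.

822

w1 = Cv₀ = (3, 6, 3)
w2 = Cw1 = (60, 66, 24)
w3 = Cw2 = (822, 726, 210)
The requested component of w3 is 822.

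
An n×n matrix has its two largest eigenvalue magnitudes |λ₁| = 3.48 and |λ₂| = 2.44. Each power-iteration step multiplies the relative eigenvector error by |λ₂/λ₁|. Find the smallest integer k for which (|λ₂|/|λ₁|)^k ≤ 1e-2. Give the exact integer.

|λ₂/λ₁| = 2.44/3.48 = 0.70115
Need k ≥ ln(1e-2) / ln(0.70115) = -4.6052 / -0.3550 ≈ 12.971
Smallest integer k satisfying the bound: 13

13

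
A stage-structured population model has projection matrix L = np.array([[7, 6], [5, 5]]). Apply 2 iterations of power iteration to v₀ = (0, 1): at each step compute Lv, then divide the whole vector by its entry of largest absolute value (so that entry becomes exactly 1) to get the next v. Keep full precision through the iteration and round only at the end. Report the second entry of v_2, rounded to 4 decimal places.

Lv0 = (6.00000, 5.00000); divide by 6.00000 → v1 = (1.00000, 0.83333)
Lv1 = (12.00000, 9.16667); divide by 12.00000 → v2 = (1.00000, 0.76389)
Requested entry of v2: 55/72 = 0.7639

0.7639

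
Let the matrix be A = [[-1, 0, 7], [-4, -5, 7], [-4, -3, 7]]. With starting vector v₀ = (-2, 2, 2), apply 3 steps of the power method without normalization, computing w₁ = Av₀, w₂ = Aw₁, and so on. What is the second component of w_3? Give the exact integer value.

-240

w1 = Av₀ = ((-1)·(-2) + 0·2 + 7·2; (-4)·(-2) + (-5)·2 + 7·2; (-4)·(-2) + (-3)·2 + 7·2) = (16, 12, 16)
w2 = Aw1 = ((-1)·16 + 0·12 + 7·16; (-4)·16 + (-5)·12 + 7·16; (-4)·16 + (-3)·12 + 7·16) = (96, -12, 12)
w3 = Aw2 = (-12, -240, -264)
The requested component of w3 is -240.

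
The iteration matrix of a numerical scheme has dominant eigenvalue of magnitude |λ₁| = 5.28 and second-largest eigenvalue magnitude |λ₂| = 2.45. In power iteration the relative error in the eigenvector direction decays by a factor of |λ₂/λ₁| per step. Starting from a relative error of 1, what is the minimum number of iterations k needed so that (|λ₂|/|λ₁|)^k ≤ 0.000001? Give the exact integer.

|λ₂/λ₁| = 2.45/5.28 = 0.46402
Need k ≥ ln(0.000001) / ln(0.46402) = -13.8155 / -0.7678 ≈ 17.993
Smallest integer k satisfying the bound: 18

18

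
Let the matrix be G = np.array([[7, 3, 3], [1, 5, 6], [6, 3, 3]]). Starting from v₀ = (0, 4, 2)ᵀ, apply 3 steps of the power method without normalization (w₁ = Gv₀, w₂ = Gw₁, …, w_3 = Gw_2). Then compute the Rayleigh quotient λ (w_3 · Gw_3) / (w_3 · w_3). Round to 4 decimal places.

λ ≈ 12.3876

w1 = Gv₀ = (18, 32, 18)
w2 = Gw1 = (276, 286, 258)
w3 = Gw2 = (3564, 3254, 3288)
Gw3 = (44574, 39562, 41010)
w3·Gw3 = 3564·44574 + 3254·39562 + 3288·41010 = 422437364; w3·w3 = 3564·3564 + 3254·3254 + 3288·3288 = 34101556
λ ≈ 422437364/34101556 = 12.3876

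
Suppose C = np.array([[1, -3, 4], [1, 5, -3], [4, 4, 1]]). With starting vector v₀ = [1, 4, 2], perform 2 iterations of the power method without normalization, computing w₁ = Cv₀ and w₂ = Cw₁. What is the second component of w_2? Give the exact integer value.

w1 = Cv₀ = (-3, 15, 22)
w2 = Cw1 = (40, 6, 70)
The requested component of w2 is 6.

6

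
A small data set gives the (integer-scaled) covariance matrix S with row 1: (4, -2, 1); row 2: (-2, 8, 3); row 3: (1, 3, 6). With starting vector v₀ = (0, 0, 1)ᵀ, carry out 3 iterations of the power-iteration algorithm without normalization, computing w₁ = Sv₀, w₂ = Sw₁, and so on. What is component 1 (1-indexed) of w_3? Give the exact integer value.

-18

w1 = Sv₀ = (1, 3, 6)
w2 = Sw1 = (4, 40, 46)
w3 = Sw2 = (-18, 450, 400)
The requested component of w3 is -18.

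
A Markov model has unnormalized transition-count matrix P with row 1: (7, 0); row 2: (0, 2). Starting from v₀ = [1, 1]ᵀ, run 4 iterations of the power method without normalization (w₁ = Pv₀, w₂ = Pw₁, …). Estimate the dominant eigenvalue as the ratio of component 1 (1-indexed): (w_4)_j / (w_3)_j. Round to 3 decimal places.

7.000

w1 = Pv₀ = (7·1 + 0·1; 0·1 + 2·1) = (7, 2)
w2 = Pw1 = (7·7 + 0·2; 0·7 + 2·2) = (49, 4)
w3 = Pw2 = (343, 8)
w4 = Pw3 = (2401, 16)
Ratio at component: 2401 / 343 = 7.000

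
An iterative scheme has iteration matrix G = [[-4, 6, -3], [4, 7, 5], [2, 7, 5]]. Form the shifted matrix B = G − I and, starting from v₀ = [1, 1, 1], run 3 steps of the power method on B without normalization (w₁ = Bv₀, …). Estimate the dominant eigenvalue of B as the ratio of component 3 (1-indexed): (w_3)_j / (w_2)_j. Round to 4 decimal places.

11.5229

B = G − I has rows (-5, 6, -3); (4, 6, 5); (2, 7, 4)
w1 = Bv₀ = (-2, 15, 13)
w2 = Bw1 = (61, 147, 153)
w3 = Bw2 = (118, 1891, 1763)
Ratio: 1763/153 = 11.5229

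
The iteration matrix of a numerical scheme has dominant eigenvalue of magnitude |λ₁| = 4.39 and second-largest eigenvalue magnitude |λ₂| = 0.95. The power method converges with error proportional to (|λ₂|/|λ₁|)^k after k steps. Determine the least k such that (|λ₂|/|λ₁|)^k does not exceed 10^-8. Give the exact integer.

|λ₂/λ₁| = 0.95/4.39 = 0.21640
Need k ≥ ln(10^-8) / ln(0.21640) = -18.4207 / -1.5306 ≈ 12.035
Smallest integer k satisfying the bound: 13

13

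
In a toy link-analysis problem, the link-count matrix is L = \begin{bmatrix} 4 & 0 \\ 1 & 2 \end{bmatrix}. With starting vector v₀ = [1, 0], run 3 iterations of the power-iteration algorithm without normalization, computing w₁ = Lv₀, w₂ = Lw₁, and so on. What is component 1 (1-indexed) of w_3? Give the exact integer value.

w1 = Lv₀ = (4, 1)
w2 = Lw1 = (16, 6)
w3 = Lw2 = (64, 28)
The requested component of w3 is 64.

64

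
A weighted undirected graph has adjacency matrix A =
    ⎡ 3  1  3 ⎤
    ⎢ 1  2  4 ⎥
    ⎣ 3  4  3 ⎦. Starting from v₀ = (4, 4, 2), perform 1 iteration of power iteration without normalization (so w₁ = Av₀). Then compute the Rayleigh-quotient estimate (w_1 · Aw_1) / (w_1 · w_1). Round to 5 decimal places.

w1 = Av₀ = (3·4 + 1·4 + 3·2; 1·4 + 2·4 + 4·2; 3·4 + 4·4 + 3·2) = (22, 20, 34)
Aw1 = (188, 198, 248)
w1·Aw1 = 22·188 + 20·198 + 34·248 = 16528; w1·w1 = 22·22 + 20·20 + 34·34 = 2040
λ ≈ 16528/2040 = 8.10196

8.10196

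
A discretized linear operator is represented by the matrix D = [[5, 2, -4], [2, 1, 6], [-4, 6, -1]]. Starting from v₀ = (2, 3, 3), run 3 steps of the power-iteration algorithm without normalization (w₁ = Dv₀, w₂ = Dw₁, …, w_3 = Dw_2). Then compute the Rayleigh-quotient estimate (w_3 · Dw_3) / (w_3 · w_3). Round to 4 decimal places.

2.5555

w1 = Dv₀ = (5·2 + 2·3 + (-4)·3; 2·2 + 1·3 + 6·3; (-4)·2 + 6·3 + (-1)·3) = (4, 25, 7)
w2 = Dw1 = (5·4 + 2·25 + (-4)·7; 2·4 + 1·25 + 6·7; (-4)·4 + 6·25 + (-1)·7) = (42, 75, 127)
w3 = Dw2 = (-148, 921, 155)
Dw3 = (482, 1555, 5963)
w3·Dw3 = (-148)·482 + 921·1555 + 155·5963 = 2285084; w3·w3 = (-148)·(-148) + 921·921 + 155·155 = 894170
λ ≈ 2285084/894170 = 2.5555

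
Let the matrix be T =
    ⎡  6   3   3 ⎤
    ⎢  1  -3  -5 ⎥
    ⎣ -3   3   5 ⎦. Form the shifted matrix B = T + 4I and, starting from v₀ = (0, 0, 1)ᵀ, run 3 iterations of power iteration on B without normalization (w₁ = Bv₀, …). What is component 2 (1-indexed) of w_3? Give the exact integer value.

B = T + 4I has rows (10, 3, 3); (1, 1, -5); (-3, 3, 9)
w1 = Bv₀ = (3, -5, 9)
w2 = Bw1 = (42, -47, 57)
w3 = Bw2 = (450, -290, 246)
Requested component of w3: -290

-290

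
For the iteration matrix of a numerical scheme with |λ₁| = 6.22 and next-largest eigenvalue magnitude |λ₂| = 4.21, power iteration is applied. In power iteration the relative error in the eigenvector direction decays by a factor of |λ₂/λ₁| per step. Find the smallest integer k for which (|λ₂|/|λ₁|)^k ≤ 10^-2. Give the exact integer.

|λ₂/λ₁| = 4.21/6.22 = 0.67685
Need k ≥ ln(10^-2) / ln(0.67685) = -4.6052 / -0.3903 ≈ 11.799
Smallest integer k satisfying the bound: 12

12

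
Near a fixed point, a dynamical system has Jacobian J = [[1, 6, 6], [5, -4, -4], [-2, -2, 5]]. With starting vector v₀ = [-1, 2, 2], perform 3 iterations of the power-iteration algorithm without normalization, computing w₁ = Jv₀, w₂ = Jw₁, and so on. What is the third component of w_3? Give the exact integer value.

-44

w1 = Jv₀ = (23, -21, 8)
w2 = Jw1 = (-55, 167, 36)
w3 = Jw2 = (1163, -1087, -44)
The requested component of w3 is -44.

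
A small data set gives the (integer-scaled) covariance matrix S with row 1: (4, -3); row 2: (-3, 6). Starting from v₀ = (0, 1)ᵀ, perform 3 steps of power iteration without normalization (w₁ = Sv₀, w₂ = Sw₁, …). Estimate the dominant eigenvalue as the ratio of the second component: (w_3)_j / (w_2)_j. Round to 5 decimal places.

w1 = Sv₀ = (4·0 + (-3)·1; (-3)·0 + 6·1) = (-3, 6)
w2 = Sw1 = (4·(-3) + (-3)·6; (-3)·(-3) + 6·6) = (-30, 45)
w3 = Sw2 = (-255, 360)
Ratio at component: 360 / 45 = 8.00000

8.00000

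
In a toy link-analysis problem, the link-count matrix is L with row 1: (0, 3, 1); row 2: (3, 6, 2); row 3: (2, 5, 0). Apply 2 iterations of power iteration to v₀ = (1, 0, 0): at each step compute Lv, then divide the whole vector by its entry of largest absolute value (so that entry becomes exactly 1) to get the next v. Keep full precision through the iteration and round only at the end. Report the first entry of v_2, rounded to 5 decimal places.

0.50000

Lv0 = (0.000000, 3.000000, 2.000000); divide by 3.000000 → v1 = (0.000000, 1.000000, 0.666667)
Lv1 = (3.666667, 7.333333, 5.000000); divide by 7.333333 → v2 = (0.500000, 1.000000, 0.681818)
Requested entry of v2: 11/22 = 0.50000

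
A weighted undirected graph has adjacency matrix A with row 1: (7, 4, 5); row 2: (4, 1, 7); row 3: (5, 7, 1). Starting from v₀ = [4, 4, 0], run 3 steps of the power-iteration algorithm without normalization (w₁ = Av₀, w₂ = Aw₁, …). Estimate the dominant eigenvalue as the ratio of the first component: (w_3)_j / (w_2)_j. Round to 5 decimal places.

w1 = Av₀ = (44, 20, 48)
w2 = Aw1 = (628, 532, 408)
w3 = Aw2 = (8564, 5900, 7272)
Ratio at component: 8564 / 628 = 13.63694

λ ≈ 13.63694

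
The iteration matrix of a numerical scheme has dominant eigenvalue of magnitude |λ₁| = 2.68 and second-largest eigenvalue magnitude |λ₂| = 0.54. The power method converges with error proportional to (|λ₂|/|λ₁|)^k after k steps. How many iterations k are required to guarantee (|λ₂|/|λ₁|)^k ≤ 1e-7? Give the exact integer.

|λ₂/λ₁| = 0.54/2.68 = 0.20149
Need k ≥ ln(1e-7) / ln(0.20149) = -16.1181 / -1.6020 ≈ 10.061
Smallest integer k satisfying the bound: 11

11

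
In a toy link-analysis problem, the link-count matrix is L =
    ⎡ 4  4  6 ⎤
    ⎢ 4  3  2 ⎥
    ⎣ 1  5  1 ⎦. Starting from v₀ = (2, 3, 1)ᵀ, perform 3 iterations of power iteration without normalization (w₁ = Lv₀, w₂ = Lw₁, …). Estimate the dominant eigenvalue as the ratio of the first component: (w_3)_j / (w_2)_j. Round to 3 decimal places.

λ ≈ 9.632

w1 = Lv₀ = (4·2 + 4·3 + 6·1; 4·2 + 3·3 + 2·1; 1·2 + 5·3 + 1·1) = (26, 19, 18)
w2 = Lw1 = (4·26 + 4·19 + 6·18; 4·26 + 3·19 + 2·18; 1·26 + 5·19 + 1·18) = (288, 197, 139)
w3 = Lw2 = (2774, 2021, 1412)
Ratio at component: 2774 / 288 = 9.632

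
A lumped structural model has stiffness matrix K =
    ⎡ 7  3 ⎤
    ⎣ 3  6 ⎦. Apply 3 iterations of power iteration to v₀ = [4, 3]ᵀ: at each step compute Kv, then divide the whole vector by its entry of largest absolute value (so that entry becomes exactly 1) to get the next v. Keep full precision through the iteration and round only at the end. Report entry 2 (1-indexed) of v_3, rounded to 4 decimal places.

Kv0 = (37.00000, 30.00000); divide by 37.00000 → v1 = (1.00000, 0.81081)
Kv1 = (9.43243, 7.86486); divide by 9.43243 → v2 = (1.00000, 0.83381)
Kv2 = (9.50143, 8.00287); divide by 9.50143 → v3 = (1.00000, 0.84228)
Requested entry of v3: 2793/3316 = 0.8423

0.8423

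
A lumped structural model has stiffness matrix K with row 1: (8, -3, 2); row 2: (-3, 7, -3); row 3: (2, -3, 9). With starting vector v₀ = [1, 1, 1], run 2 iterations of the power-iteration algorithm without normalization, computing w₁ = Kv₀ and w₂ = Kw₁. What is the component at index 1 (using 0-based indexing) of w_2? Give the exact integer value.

w1 = Kv₀ = (8·1 + (-3)·1 + 2·1; (-3)·1 + 7·1 + (-3)·1; 2·1 + (-3)·1 + 9·1) = (7, 1, 8)
w2 = Kw1 = (8·7 + (-3)·1 + 2·8; (-3)·7 + 7·1 + (-3)·8; 2·7 + (-3)·1 + 9·8) = (69, -38, 83)
The requested component of w2 is -38.

-38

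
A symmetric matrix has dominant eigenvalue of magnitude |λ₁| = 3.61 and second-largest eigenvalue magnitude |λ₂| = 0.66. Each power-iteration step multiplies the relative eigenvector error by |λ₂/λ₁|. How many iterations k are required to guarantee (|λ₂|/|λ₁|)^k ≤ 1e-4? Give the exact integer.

6

|λ₂/λ₁| = 0.66/3.61 = 0.18283
Need k ≥ ln(1e-4) / ln(0.18283) = -9.2103 / -1.6992 ≈ 5.420
Smallest integer k satisfying the bound: 6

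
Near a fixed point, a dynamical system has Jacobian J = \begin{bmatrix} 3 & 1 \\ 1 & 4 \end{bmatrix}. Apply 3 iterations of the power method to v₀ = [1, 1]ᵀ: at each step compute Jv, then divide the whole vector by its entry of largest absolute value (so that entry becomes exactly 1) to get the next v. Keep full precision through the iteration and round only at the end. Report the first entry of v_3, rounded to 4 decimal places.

0.6637

Jv0 = (4.00000, 5.00000); divide by 5.00000 → v1 = (0.80000, 1.00000)
Jv1 = (3.40000, 4.80000); divide by 4.80000 → v2 = (0.70833, 1.00000)
Jv2 = (3.12500, 4.70833); divide by 4.70833 → v3 = (0.66372, 1.00000)
Requested entry of v3: 75/113 = 0.6637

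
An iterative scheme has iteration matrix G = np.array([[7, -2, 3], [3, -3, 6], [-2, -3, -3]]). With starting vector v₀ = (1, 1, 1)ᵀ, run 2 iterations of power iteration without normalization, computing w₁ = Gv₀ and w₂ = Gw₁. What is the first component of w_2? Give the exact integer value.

w1 = Gv₀ = (8, 6, -8)
w2 = Gw1 = (20, -42, -10)
The requested component of w2 is 20.

20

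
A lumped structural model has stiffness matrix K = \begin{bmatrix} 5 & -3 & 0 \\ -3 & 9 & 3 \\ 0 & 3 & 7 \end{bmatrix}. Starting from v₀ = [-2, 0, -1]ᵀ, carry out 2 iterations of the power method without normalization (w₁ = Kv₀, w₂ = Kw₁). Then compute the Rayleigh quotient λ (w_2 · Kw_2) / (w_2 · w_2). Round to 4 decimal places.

w1 = Kv₀ = (5·(-2) + (-3)·0 + 0·(-1); (-3)·(-2) + 9·0 + 3·(-1); 0·(-2) + 3·0 + 7·(-1)) = (-10, 3, -7)
w2 = Kw1 = (5·(-10) + (-3)·3 + 0·(-7); (-3)·(-10) + 9·3 + 3·(-7); 0·(-10) + 3·3 + 7·(-7)) = (-59, 36, -40)
Kw2 = (-403, 381, -172)
w2·Kw2 = (-59)·(-403) + 36·381 + (-40)·(-172) = 44373; w2·w2 = (-59)·(-59) + 36·36 + (-40)·(-40) = 6377
λ ≈ 44373/6377 = 6.9583

6.9583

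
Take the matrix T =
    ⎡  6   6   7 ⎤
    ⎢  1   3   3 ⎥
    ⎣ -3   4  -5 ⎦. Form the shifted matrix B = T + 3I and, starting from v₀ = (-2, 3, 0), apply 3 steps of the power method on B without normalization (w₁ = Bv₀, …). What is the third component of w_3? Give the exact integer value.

-122

B = T + 3I has rows (9, 6, 7); (1, 6, 3); (-3, 4, -2)
w1 = Bv₀ = (0, 16, 18)
w2 = Bw1 = (222, 150, 28)
w3 = Bw2 = (3094, 1206, -122)
Requested component of w3: -122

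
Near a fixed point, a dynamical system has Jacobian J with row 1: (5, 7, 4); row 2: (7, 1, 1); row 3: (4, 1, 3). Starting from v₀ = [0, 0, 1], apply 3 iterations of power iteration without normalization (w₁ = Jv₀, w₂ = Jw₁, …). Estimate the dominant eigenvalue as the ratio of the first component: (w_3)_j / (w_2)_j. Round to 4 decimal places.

13.4103

w1 = Jv₀ = (5·0 + 7·0 + 4·1; 7·0 + 1·0 + 1·1; 4·0 + 1·0 + 3·1) = (4, 1, 3)
w2 = Jw1 = (5·4 + 7·1 + 4·3; 7·4 + 1·1 + 1·3; 4·4 + 1·1 + 3·3) = (39, 32, 26)
w3 = Jw2 = (523, 331, 266)
Ratio at component: 523 / 39 = 13.4103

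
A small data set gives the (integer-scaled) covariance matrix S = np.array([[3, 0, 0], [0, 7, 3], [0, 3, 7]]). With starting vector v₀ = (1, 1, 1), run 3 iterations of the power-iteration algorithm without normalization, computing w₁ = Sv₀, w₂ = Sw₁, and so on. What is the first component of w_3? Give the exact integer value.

w1 = Sv₀ = (3·1 + 0·1 + 0·1; 0·1 + 7·1 + 3·1; 0·1 + 3·1 + 7·1) = (3, 10, 10)
w2 = Sw1 = (3·3 + 0·10 + 0·10; 0·3 + 7·10 + 3·10; 0·3 + 3·10 + 7·10) = (9, 100, 100)
w3 = Sw2 = (27, 1000, 1000)
The requested component of w3 is 27.

27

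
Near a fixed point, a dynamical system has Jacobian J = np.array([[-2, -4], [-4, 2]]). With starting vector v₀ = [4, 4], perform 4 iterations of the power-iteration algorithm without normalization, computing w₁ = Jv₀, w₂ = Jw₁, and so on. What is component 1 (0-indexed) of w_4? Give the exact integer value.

1600

w1 = Jv₀ = ((-2)·4 + (-4)·4; (-4)·4 + 2·4) = (-24, -8)
w2 = Jw1 = ((-2)·(-24) + (-4)·(-8); (-4)·(-24) + 2·(-8)) = (80, 80)
w3 = Jw2 = (-480, -160)
w4 = Jw3 = (1600, 1600)
The requested component of w4 is 1600.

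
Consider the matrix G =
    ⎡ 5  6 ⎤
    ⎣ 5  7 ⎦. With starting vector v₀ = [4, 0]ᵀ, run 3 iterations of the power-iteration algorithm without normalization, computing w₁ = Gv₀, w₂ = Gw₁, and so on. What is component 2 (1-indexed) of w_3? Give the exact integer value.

2780

w1 = Gv₀ = (5·4 + 6·0; 5·4 + 7·0) = (20, 20)
w2 = Gw1 = (5·20 + 6·20; 5·20 + 7·20) = (220, 240)
w3 = Gw2 = (2540, 2780)
The requested component of w3 is 2780.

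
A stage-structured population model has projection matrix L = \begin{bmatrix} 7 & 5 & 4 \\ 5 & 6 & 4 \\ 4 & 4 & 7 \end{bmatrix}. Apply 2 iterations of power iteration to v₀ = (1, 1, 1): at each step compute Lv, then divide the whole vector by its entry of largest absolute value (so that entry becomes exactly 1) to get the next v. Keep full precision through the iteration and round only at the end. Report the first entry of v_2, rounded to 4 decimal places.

Lv0 = (16.00000, 15.00000, 15.00000); divide by 16.00000 → v1 = (1.00000, 0.93750, 0.93750)
Lv1 = (15.43750, 14.37500, 14.31250); divide by 15.43750 → v2 = (1.00000, 0.93117, 0.92713)
Requested entry of v2: 247/247 = 1.0000

1.0000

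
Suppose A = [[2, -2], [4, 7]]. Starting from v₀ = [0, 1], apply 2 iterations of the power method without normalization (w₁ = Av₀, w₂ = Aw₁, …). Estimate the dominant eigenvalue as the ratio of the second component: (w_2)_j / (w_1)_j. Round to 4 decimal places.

w1 = Av₀ = (-2, 7)
w2 = Aw1 = (-18, 41)
Ratio at component: 41 / 7 = 5.8571

λ ≈ 5.8571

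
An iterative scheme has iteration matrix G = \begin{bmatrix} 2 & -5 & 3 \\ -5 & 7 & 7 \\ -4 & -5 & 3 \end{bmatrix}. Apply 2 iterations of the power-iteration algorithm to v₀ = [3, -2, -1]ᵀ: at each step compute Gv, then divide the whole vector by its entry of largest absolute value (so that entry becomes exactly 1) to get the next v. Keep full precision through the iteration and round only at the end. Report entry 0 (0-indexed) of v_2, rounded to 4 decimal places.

-0.5426

Gv0 = (13.00000, -36.00000, -5.00000); divide by -36.00000 → v1 = (-0.36111, 1.00000, 0.13889)
Gv1 = (-5.30556, 9.77778, -3.13889); divide by 9.77778 → v2 = (-0.54261, 1.00000, -0.32102)
Requested entry of v2: 191/-352 = -0.5426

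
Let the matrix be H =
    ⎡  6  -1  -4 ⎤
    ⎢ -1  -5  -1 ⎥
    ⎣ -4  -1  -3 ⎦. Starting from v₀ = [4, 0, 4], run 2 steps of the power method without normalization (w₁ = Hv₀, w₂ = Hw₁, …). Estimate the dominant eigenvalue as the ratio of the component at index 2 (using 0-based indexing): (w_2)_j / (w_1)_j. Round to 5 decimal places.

w1 = Hv₀ = (8, -8, -28)
w2 = Hw1 = (168, 60, 60)
Ratio at component: 60 / -28 = -2.14286

λ ≈ -2.14286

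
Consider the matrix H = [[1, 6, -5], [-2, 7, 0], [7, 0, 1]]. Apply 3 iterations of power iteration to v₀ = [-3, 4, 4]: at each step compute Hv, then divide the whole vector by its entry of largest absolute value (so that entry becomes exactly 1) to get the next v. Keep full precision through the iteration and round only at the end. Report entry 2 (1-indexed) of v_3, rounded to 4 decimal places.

0.5307

Hv0 = (1.00000, 34.00000, -17.00000); divide by 34.00000 → v1 = (0.02941, 1.00000, -0.50000)
Hv1 = (8.52941, 6.94118, -0.29412); divide by 8.52941 → v2 = (1.00000, 0.81379, -0.03448)
Hv2 = (6.05517, 3.69655, 6.96552); divide by 6.96552 → v3 = (0.86931, 0.53069, 1.00000)
Requested entry of v3: 1072/2020 = 0.5307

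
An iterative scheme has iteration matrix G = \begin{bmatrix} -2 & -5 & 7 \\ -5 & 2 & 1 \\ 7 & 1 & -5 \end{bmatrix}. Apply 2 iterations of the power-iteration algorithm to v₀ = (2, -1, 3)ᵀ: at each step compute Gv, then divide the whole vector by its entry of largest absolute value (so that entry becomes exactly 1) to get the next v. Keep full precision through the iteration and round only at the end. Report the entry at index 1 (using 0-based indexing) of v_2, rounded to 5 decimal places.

Gv0 = (22.000000, -9.000000, -2.000000); divide by 22.000000 → v1 = (1.000000, -0.409091, -0.090909)
Gv1 = (-0.590909, -5.909091, 7.045455); divide by 7.045455 → v2 = (-0.083871, -0.838710, 1.000000)
Requested entry of v2: -130/155 = -0.83871

-0.83871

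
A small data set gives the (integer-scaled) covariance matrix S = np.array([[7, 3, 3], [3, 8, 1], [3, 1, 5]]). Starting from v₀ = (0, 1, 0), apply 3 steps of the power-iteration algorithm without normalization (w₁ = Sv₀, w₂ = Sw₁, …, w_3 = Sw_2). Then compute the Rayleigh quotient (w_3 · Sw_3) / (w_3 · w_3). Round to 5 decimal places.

11.59404

w1 = Sv₀ = (3, 8, 1)
w2 = Sw1 = (48, 74, 22)
w3 = Sw2 = (624, 758, 328)
Sw3 = (7626, 8264, 4270)
w3·Sw3 = 624·7626 + 758·8264 + 328·4270 = 12423296; w3·w3 = 624·624 + 758·758 + 328·328 = 1071524
λ ≈ 12423296/1071524 = 11.59404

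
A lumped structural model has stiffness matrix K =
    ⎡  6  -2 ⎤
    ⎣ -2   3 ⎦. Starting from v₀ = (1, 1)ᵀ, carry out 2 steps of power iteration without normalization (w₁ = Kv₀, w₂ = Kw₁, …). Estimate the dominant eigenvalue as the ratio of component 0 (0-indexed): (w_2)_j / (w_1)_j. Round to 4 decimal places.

λ ≈ 5.5000

w1 = Kv₀ = (4, 1)
w2 = Kw1 = (22, -5)
Ratio at component: 22 / 4 = 5.5000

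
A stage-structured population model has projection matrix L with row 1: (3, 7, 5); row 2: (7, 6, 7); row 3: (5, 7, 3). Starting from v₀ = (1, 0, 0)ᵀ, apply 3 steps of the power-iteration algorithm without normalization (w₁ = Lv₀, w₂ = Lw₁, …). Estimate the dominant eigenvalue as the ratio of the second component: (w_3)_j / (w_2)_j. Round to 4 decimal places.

λ ≈ 17.5714

w1 = Lv₀ = (3·1 + 7·0 + 5·0; 7·1 + 6·0 + 7·0; 5·1 + 7·0 + 3·0) = (3, 7, 5)
w2 = Lw1 = (3·3 + 7·7 + 5·5; 7·3 + 6·7 + 7·5; 5·3 + 7·7 + 3·5) = (83, 98, 79)
w3 = Lw2 = (1330, 1722, 1338)
Ratio at component: 1722 / 98 = 17.5714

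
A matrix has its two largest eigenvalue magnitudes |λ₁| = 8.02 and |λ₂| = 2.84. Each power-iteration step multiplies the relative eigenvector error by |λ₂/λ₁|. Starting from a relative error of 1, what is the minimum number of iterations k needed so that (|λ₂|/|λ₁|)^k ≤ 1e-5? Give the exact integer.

12

|λ₂/λ₁| = 2.84/8.02 = 0.35411
Need k ≥ ln(1e-5) / ln(0.35411) = -11.5129 / -1.0381 ≈ 11.090
Smallest integer k satisfying the bound: 12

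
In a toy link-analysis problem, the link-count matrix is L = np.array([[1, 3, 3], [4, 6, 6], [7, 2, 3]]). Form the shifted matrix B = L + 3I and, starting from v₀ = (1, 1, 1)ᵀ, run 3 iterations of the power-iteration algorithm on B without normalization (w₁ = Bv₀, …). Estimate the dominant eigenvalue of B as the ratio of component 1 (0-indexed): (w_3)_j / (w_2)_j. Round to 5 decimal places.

B = L + 3I has rows (4, 3, 3); (4, 9, 6); (7, 2, 6)
w1 = Bv₀ = (10, 19, 15)
w2 = Bw1 = (142, 301, 198)
w3 = Bw2 = (2065, 4465, 2784)
Ratio: 4465/301 = 14.83389

14.83389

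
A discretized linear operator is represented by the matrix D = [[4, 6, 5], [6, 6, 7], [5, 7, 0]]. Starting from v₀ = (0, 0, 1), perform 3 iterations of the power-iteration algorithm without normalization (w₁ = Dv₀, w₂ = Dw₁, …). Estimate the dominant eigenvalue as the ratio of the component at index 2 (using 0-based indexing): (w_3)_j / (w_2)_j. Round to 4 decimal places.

λ ≈ 11.0000

w1 = Dv₀ = (5, 7, 0)
w2 = Dw1 = (62, 72, 74)
w3 = Dw2 = (1050, 1322, 814)
Ratio at component: 814 / 74 = 11.0000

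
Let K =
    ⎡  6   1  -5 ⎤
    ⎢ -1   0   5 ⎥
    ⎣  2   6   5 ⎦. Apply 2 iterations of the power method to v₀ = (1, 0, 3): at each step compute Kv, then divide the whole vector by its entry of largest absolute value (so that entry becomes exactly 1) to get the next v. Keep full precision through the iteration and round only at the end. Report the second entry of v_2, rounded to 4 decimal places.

0.6225

Kv0 = (-9.00000, 14.00000, 17.00000); divide by 17.00000 → v1 = (-0.52941, 0.82353, 1.00000)
Kv1 = (-7.35294, 5.52941, 8.88235); divide by 8.88235 → v2 = (-0.82781, 0.62252, 1.00000)
Requested entry of v2: 94/151 = 0.6225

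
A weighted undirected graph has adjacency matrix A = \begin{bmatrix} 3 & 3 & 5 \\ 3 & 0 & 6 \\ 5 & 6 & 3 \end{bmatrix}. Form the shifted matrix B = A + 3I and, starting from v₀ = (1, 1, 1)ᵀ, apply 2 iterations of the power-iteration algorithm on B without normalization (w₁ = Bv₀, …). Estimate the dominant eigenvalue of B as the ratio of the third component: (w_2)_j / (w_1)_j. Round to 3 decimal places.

B = A + 3I has rows (6, 3, 5); (3, 3, 6); (5, 6, 6)
w1 = Bv₀ = (6·1 + 3·1 + 5·1; 3·1 + 3·1 + 6·1; 5·1 + 6·1 + 6·1) = (14, 12, 17)
w2 = Bw1 = (6·14 + 3·12 + 5·17; 3·14 + 3·12 + 6·17; 5·14 + 6·12 + 6·17) = (205, 180, 244)
Ratio: 244/17 = 14.353

14.353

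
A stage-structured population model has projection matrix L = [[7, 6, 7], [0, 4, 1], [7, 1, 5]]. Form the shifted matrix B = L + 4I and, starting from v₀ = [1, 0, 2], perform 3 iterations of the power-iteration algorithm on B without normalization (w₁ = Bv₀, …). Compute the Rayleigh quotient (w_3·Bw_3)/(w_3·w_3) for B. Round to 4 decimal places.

B = L + 4I has rows (11, 6, 7); (0, 8, 1); (7, 1, 9)
w1 = Bv₀ = (11·1 + 6·0 + 7·2; 0·1 + 8·0 + 1·2; 7·1 + 1·0 + 9·2) = (25, 2, 25)
w2 = Bw1 = (11·25 + 6·2 + 7·25; 0·25 + 8·2 + 1·25; 7·25 + 1·2 + 9·25) = (462, 41, 402)
w3 = Bw2 = (8142, 730, 6893)
Bw3 = (142193, 12733, 119761)
w3·Bw3 = 1992543069; w3·w3 = 114338513; μ ≈ 1992543069/114338513 = 17.4267

17.4267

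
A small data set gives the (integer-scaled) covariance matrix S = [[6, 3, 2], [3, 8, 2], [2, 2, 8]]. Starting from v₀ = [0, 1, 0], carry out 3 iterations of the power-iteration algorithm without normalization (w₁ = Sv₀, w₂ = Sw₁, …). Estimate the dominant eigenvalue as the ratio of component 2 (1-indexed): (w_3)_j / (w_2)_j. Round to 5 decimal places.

w1 = Sv₀ = (6·0 + 3·1 + 2·0; 3·0 + 8·1 + 2·0; 2·0 + 2·1 + 8·0) = (3, 8, 2)
w2 = Sw1 = (6·3 + 3·8 + 2·2; 3·3 + 8·8 + 2·2; 2·3 + 2·8 + 8·2) = (46, 77, 38)
w3 = Sw2 = (583, 830, 550)
Ratio at component: 830 / 77 = 10.77922

10.77922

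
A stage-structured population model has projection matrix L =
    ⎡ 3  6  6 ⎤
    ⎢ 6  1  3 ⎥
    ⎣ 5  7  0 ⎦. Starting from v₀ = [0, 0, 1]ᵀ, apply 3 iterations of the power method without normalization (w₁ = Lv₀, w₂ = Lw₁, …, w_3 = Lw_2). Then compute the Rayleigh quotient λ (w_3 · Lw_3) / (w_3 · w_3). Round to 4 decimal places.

12.2237

w1 = Lv₀ = (6, 3, 0)
w2 = Lw1 = (36, 39, 51)
w3 = Lw2 = (648, 408, 453)
Lw3 = (7110, 5655, 6096)
w3·Lw3 = 648·7110 + 408·5655 + 453·6096 = 9676008; w3·w3 = 648·648 + 408·408 + 453·453 = 791577
λ ≈ 9676008/791577 = 12.2237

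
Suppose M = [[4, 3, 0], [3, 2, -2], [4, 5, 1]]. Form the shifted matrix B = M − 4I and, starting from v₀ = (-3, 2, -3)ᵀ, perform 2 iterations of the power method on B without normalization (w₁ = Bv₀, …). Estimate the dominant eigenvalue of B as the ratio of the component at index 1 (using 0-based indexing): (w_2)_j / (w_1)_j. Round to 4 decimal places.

B = M − 4I has rows (0, 3, 0); (3, -2, -2); (4, 5, -3)
w1 = Bv₀ = (0·(-3) + 3·2 + 0·(-3); 3·(-3) + (-2)·2 + (-2)·(-3); 4·(-3) + 5·2 + (-3)·(-3)) = (6, -7, 7)
w2 = Bw1 = (0·6 + 3·(-7) + 0·7; 3·6 + (-2)·(-7) + (-2)·7; 4·6 + 5·(-7) + (-3)·7) = (-21, 18, -32)
Ratio: 18/-7 = -2.5714

μ ≈ -2.5714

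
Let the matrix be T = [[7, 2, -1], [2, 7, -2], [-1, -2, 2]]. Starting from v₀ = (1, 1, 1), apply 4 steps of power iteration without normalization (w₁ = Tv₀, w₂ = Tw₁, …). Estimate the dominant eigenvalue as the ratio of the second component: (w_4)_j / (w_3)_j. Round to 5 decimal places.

w1 = Tv₀ = (8, 7, -1)
w2 = Tw1 = (71, 67, -24)
w3 = Tw2 = (655, 659, -253)
w4 = Tw3 = (6156, 6429, -2479)
Ratio at component: 6429 / 659 = 9.75569

λ ≈ 9.75569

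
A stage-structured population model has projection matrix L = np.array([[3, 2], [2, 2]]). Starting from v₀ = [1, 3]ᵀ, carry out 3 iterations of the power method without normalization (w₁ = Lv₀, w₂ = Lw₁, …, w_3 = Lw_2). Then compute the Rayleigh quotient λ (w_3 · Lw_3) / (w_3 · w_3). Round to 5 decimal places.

λ ≈ 4.56155

w1 = Lv₀ = (3·1 + 2·3; 2·1 + 2·3) = (9, 8)
w2 = Lw1 = (3·9 + 2·8; 2·9 + 2·8) = (43, 34)
w3 = Lw2 = (197, 154)
Lw3 = (899, 702)
w3·Lw3 = 197·899 + 154·702 = 285211; w3·w3 = 197·197 + 154·154 = 62525
λ ≈ 285211/62525 = 4.56155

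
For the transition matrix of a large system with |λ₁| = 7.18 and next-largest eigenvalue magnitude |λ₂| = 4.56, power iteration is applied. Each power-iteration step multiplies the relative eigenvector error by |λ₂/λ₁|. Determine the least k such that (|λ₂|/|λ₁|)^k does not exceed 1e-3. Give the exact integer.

|λ₂/λ₁| = 4.56/7.18 = 0.63510
Need k ≥ ln(1e-3) / ln(0.63510) = -6.9078 / -0.4540 ≈ 15.216
Smallest integer k satisfying the bound: 16

16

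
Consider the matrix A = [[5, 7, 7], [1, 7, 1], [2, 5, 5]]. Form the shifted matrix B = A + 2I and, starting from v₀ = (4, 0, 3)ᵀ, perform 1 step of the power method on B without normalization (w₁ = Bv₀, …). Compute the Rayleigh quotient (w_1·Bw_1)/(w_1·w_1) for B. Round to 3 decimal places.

12.120

B = A + 2I has rows (7, 7, 7); (1, 9, 1); (2, 5, 7)
w1 = Bv₀ = (49, 7, 29)
Bw1 = (595, 141, 336)
w1·Bw1 = 39886; w1·w1 = 3291; μ ≈ 39886/3291 = 12.120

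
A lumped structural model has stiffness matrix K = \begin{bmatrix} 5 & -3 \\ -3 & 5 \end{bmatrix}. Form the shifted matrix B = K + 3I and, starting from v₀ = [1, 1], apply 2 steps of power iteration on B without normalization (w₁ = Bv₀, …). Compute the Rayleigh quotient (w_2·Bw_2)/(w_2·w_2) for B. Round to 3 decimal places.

5.000

B = K + 3I has rows (8, -3); (-3, 8)
w1 = Bv₀ = (8·1 + (-3)·1; (-3)·1 + 8·1) = (5, 5)
w2 = Bw1 = (8·5 + (-3)·5; (-3)·5 + 8·5) = (25, 25)
Bw2 = (125, 125)
w2·Bw2 = 6250; w2·w2 = 1250; μ ≈ 6250/1250 = 5.000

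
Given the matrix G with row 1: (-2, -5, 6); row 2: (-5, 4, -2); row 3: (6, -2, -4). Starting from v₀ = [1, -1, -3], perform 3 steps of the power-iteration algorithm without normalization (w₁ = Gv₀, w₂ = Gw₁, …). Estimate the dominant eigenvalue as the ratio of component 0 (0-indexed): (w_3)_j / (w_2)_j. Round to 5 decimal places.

-8.66061

w1 = Gv₀ = (-15, -3, 20)
w2 = Gw1 = (165, 23, -164)
w3 = Gw2 = (-1429, -405, 1600)
Ratio at component: -1429 / 165 = -8.66061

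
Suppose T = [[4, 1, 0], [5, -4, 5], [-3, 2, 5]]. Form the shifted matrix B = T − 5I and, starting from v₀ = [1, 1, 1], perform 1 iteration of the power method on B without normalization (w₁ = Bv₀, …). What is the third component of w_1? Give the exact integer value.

B = T − 5I has rows (-1, 1, 0); (5, -9, 5); (-3, 2, 0)
w1 = Bv₀ = ((-1)·1 + 1·1 + 0·1; 5·1 + (-9)·1 + 5·1; (-3)·1 + 2·1 + 0·1) = (0, 1, -1)
Requested component of w1: -1

-1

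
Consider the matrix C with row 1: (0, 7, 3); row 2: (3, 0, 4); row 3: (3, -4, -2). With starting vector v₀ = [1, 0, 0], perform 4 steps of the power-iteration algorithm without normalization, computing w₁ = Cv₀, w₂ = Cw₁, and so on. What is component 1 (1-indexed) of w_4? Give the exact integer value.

w1 = Cv₀ = (0, 3, 3)
w2 = Cw1 = (30, 12, -18)
w3 = Cw2 = (30, 18, 78)
w4 = Cw3 = (360, 402, -138)
The requested component of w4 is 360.

360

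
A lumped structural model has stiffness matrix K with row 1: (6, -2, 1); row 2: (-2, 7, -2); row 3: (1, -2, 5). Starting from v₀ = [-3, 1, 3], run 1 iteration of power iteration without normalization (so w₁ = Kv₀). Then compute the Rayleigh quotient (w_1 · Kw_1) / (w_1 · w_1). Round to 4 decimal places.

λ ≈ 5.5548

w1 = Kv₀ = (-17, 7, 10)
Kw1 = (-106, 63, 19)
w1·Kw1 = (-17)·(-106) + 7·63 + 10·19 = 2433; w1·w1 = (-17)·(-17) + 7·7 + 10·10 = 438
λ ≈ 2433/438 = 5.5548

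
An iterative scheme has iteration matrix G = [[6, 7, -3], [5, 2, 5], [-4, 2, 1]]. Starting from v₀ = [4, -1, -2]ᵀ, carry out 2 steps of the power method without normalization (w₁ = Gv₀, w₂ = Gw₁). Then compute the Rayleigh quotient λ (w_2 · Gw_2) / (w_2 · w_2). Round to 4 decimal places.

8.6029

w1 = Gv₀ = (6·4 + 7·(-1) + (-3)·(-2); 5·4 + 2·(-1) + 5·(-2); (-4)·4 + 2·(-1) + 1·(-2)) = (23, 8, -20)
w2 = Gw1 = (6·23 + 7·8 + (-3)·(-20); 5·23 + 2·8 + 5·(-20); (-4)·23 + 2·8 + 1·(-20)) = (254, 31, -96)
Gw2 = (2029, 852, -1050)
w2·Gw2 = 254·2029 + 31·852 + (-96)·(-1050) = 642578; w2·w2 = 254·254 + 31·31 + (-96)·(-96) = 74693
λ ≈ 642578/74693 = 8.6029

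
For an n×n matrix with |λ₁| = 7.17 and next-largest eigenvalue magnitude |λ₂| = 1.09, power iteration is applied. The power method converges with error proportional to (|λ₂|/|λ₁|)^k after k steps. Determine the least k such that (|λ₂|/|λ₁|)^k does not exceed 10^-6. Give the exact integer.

8

|λ₂/λ₁| = 1.09/7.17 = 0.15202
Need k ≥ ln(10^-6) / ln(0.15202) = -13.8155 / -1.8837 ≈ 7.334
Smallest integer k satisfying the bound: 8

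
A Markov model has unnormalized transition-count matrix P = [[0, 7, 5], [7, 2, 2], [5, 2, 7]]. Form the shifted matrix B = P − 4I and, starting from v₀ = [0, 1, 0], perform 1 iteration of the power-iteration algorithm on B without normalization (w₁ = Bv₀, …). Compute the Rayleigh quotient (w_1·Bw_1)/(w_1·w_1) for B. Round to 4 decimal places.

B = P − 4I has rows (-4, 7, 5); (7, -2, 2); (5, 2, 3)
w1 = Bv₀ = (7, -2, 2)
Bw1 = (-32, 57, 37)
w1·Bw1 = -264; w1·w1 = 57; μ ≈ -264/57 = -4.6316

-4.6316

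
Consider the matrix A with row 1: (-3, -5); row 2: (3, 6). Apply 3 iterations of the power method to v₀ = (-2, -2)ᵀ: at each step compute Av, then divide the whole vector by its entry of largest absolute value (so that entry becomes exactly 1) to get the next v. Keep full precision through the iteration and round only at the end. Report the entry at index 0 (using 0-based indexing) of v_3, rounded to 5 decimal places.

Av0 = (16.000000, -18.000000); divide by -18.000000 → v1 = (-0.888889, 1.000000)
Av1 = (-2.333333, 3.333333); divide by 3.333333 → v2 = (-0.700000, 1.000000)
Av2 = (-2.900000, 3.900000); divide by 3.900000 → v3 = (-0.743590, 1.000000)
Requested entry of v3: 174/-234 = -0.74359

-0.74359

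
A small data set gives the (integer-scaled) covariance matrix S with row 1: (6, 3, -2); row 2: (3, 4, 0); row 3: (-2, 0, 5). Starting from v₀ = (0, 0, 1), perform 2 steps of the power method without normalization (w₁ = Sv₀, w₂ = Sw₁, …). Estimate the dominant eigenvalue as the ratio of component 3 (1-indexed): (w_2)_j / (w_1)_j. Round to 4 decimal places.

5.8000

w1 = Sv₀ = (6·0 + 3·0 + (-2)·1; 3·0 + 4·0 + 0·1; (-2)·0 + 0·0 + 5·1) = (-2, 0, 5)
w2 = Sw1 = (6·(-2) + 3·0 + (-2)·5; 3·(-2) + 4·0 + 0·5; (-2)·(-2) + 0·0 + 5·5) = (-22, -6, 29)
Ratio at component: 29 / 5 = 5.8000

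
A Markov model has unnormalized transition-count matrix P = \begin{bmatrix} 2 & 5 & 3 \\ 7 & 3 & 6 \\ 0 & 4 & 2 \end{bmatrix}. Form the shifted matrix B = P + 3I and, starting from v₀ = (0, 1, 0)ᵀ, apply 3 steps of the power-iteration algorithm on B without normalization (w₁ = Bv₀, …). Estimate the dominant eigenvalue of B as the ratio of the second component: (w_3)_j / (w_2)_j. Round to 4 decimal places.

B = P + 3I has rows (5, 5, 3); (7, 6, 6); (0, 4, 5)
w1 = Bv₀ = (5·0 + 5·1 + 3·0; 7·0 + 6·1 + 6·0; 0·0 + 4·1 + 5·0) = (5, 6, 4)
w2 = Bw1 = (5·5 + 5·6 + 3·4; 7·5 + 6·6 + 6·4; 0·5 + 4·6 + 5·4) = (67, 95, 44)
w3 = Bw2 = (942, 1303, 600)
Ratio: 1303/95 = 13.7158

μ ≈ 13.7158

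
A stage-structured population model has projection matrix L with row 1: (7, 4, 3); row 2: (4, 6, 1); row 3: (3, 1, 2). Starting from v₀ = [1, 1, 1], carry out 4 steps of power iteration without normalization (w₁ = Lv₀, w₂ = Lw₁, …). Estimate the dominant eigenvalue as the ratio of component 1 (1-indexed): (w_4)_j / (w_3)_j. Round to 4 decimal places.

λ ≈ 11.4368

w1 = Lv₀ = (14, 11, 6)
w2 = Lw1 = (160, 128, 65)
w3 = Lw2 = (1827, 1473, 738)
w4 = Lw3 = (20895, 16884, 8430)
Ratio at component: 20895 / 1827 = 11.4368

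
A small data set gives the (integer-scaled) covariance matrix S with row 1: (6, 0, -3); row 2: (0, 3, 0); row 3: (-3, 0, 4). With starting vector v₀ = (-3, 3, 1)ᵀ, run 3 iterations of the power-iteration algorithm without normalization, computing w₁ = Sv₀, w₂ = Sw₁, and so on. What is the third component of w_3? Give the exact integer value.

w1 = Sv₀ = (-21, 9, 13)
w2 = Sw1 = (-165, 27, 115)
w3 = Sw2 = (-1335, 81, 955)
The requested component of w3 is 955.

955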